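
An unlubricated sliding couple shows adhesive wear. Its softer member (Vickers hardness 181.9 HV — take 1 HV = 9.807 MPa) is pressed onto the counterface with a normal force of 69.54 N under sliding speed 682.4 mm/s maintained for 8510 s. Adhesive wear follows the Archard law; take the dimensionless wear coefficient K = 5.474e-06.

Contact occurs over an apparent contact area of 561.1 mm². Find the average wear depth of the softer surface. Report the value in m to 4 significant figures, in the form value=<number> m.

Each operation keeps full precision, and quoted intermediates are rounded — one last rounding to four significant figures.
Sliding speed v = 682.4 mm/s = 0.6824 m/s. Distance covered L = v·t = 0.6824 m/s × 8510 s = 5807 m.
Hardness H = 181.9 HV × 9.807 MPa/HV = 1784 MPa = 1.784e+09 Pa.
Contact area A = 561.1 mm² = 5.611e-04 m².
In SI base units: W = 69.54 N, H = 1.784e+09 Pa, K = 5.474e-06.
Volume removed: V = K·W·L/H = 5.474e-06 · 69.54 · 5807 / 1.784e+09 = 1.239e-09 m³.
Mean depth h = V/A = 1.239e-09 / 5.611e-04 = 2.209e-06 m.

value=2.209e-06 m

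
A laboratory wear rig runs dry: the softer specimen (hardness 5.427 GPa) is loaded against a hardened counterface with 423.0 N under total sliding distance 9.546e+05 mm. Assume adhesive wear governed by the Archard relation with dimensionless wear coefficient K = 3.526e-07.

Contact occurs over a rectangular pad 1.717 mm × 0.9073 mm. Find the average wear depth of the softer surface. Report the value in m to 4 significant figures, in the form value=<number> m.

value=1.684e-05 m

All working math holds exact precision. Displayed values are rounded; one final rounding, at four significant digits.
Convert: Total distance L = 9.546e+05 mm = 954.6 m.
Convert: Hardness H = 5.427 GPa = 5.427e+09 Pa.
Convert: Pad sides 1.717 mm × 0.9073 mm = 1.717e-03 m × 9.073e-04 m. Contact area A = 1.717e-03 m × 9.073e-04 m = 1.558e-06 m².
Restated in SI base units: W = 423.0 N, H = 5.427e+09 Pa, K = 3.526e-07.
Archard relation: V = K·W·L/H = 3.526e-07 · 423.0 · 954.6 / 5.427e+09 = 2.624e-11 m³.
Wear depth h = V/A = 2.624e-11 / 1.558e-06 = 1.684e-05 m.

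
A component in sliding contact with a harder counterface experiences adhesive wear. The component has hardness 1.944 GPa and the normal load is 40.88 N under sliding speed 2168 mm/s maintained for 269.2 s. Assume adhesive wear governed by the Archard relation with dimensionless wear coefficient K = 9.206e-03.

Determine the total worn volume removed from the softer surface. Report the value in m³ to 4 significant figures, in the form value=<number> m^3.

All working math carries full float precision — the intermediates are printed rounded; rounded just once to 4 significant figures.
Sliding speed v = 2168 mm/s = 2.168 m/s. Sliding distance L = v·t = 2.168 m/s × 269.2 s = 583.6 m.
Hardness H = 1.944 GPa = 1.944e+09 Pa.
In SI base units: W = 40.88 N, H = 1.944e+09 Pa, K = 9.206e-03.
By Archard's law, V = K·W·L/H = 9.206e-03 · 40.88 · 583.6 / 1.944e+09 = 1.130e-07 m³.

value=1.130e-07 m^3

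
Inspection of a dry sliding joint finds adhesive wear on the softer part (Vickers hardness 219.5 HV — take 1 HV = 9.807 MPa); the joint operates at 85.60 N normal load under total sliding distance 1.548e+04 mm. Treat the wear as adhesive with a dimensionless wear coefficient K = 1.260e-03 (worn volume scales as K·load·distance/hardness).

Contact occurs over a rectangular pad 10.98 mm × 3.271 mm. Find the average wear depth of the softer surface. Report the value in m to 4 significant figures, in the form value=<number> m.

value=2.160e-05 m

Every step holds exact precision; intermediates are shown rounded — rounded once at the end, at four significant digits.
Convert: Path length L = 1.548e+04 mm = 15.48 m.
Convert: Hardness H = 219.5 HV × 9.807 MPa/HV = 2153 MPa = 2.153e+09 Pa.
Convert: Pad sides 10.98 mm × 3.271 mm = 0.01098 m × 0.003271 m. Contact area A = 0.01098 m × 0.003271 m = 3.592e-05 m².
Expressed in SI base units: W = 85.60 N, H = 2.153e+09 Pa, K = 1.260e-03.
Apply Archard: V = K·W·L/H = 1.260e-03 · 85.60 · 15.48 / 2.153e+09 = 7.756e-10 m³.
Depth h = V/A = 7.756e-10 / 3.592e-05 = 2.160e-05 m.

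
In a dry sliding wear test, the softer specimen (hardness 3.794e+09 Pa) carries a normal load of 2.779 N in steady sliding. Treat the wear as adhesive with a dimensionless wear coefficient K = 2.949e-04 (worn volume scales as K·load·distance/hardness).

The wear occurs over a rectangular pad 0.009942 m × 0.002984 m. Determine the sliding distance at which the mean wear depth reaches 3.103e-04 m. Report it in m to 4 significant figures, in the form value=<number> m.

The computation maintains full precision. Intermediates are displayed rounded, and a lone final rounding: 4 significant digits.
Convert: Contact area A = 0.009942 m × 0.002984 m = 2.967e-05 m².
SI base units throughout: W = 2.779 N, H = 3.794e+09 Pa, K = 2.949e-04.
Limit volume V_lim = h_lim·A = 3.103e-04 · 2.967e-05 = 9.206e-09 m³.
So the life L = V_lim·H/(K·W) = 9.206e-09 · 3.794e+09 / (2.949e-04 · 2.779) = 4.262e+04 m.

value=4.262e+04 m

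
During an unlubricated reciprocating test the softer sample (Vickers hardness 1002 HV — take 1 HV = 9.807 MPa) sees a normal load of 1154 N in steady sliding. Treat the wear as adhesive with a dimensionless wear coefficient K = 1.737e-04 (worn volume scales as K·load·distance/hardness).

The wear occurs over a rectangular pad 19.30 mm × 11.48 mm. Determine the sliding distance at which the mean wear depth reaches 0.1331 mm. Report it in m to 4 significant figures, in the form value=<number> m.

value=1446 m

The intermediates are printed rounded. The algebra keeps exact precision. Rounded once at the end: 4 significant digits.
Hardness H = 1002 HV × 9.807 MPa/HV = 9827 MPa = 9.827e+09 Pa.
Pad sides 19.30 mm × 11.48 mm = 0.01930 m × 0.01148 m. Contact area A = 0.01930 m × 0.01148 m = 2.216e-04 m².
Depth limit h_lim = 0.1331 mm = 1.331e-04 m.
Working in SI base units: W = 1154 N, H = 9.827e+09 Pa, K = 1.737e-04.
At the depth limit, V_lim = h_lim·A = 1.331e-04 · 2.216e-04 = 2.949e-08 m³.
Life L = V_lim·H/(K·W) = 2.949e-08 · 9.827e+09 / (1.737e-04 · 1154) = 1446 m.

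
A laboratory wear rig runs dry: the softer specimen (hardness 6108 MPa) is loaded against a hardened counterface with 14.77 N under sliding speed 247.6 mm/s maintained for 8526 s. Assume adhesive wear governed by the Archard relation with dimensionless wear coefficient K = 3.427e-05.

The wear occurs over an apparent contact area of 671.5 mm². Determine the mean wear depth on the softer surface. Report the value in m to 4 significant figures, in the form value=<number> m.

Intermediates are displayed rounded; the computation keeps full precision — rounded once at the end, at four significant digits.
Sliding speed v = 247.6 mm/s = 0.2476 m/s. Distance L = v·t = 0.2476 m/s × 8526 s = 2111 m.
Hardness H = 6108 MPa = 6.108e+09 Pa.
Contact area A = 671.5 mm² = 6.715e-04 m².
Expressed in SI base units: W = 14.77 N, H = 6.108e+09 Pa, K = 3.427e-05.
Wear volume V = K·W·L/H = 3.427e-05 · 14.77 · 2111 / 6.108e+09 = 1.749e-10 m³.
Average depth h = V/A = 1.749e-10 / 6.715e-04 = 2.605e-07 m.

value=2.605e-07 m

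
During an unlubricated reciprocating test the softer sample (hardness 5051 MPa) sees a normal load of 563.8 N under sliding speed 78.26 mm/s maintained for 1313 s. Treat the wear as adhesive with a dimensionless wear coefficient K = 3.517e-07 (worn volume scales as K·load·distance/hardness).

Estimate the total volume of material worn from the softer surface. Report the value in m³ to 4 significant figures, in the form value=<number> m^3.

All arithmetic runs at full precision, and intermediates are printed rounded, and rounded just once: four significant digits.
Sliding speed v = 78.26 mm/s = 0.07826 m/s. Total distance L = v·t = 0.07826 m/s × 1313 s = 102.8 m.
Hardness H = 5051 MPa = 5.051e+09 Pa.
As SI base values: W = 563.8 N, H = 5.051e+09 Pa, K = 3.517e-07.
Archard relation: V = K·W·L/H = 3.517e-07 · 563.8 · 102.8 / 5.051e+09 = 4.034e-12 m³.

value=4.034e-12 m^3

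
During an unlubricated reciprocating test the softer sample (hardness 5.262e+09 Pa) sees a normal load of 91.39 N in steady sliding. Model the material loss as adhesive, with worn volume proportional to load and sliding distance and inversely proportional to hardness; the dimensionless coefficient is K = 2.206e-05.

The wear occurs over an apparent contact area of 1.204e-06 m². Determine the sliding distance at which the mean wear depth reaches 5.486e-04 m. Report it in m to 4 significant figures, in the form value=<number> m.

Intermediates are printed rounded, and all arithmetic runs at full float precision — a lone final rounding to 4 significant figures.
Working in SI base units: W = 91.39 N, H = 5.262e+09 Pa, K = 2.206e-05.
Wearable volume V_lim = h_lim·A = 5.486e-04 · 1.204e-06 = 6.605e-10 m³.
Sliding life L = V_lim·H/(K·W) = 6.605e-10 · 5.262e+09 / (2.206e-05 · 91.39) = 1724 m.

value=1724 m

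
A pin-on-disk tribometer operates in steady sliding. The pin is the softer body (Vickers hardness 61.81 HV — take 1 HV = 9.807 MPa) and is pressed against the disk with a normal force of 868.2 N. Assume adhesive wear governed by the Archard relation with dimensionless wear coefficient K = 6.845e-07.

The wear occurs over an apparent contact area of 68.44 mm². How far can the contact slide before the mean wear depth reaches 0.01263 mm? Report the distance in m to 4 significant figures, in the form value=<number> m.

value=881.7 m

Quoted intermediates are rounded, and each operation maintains full precision; one last rounding, at 4 significant figures.
Hardness H = 61.81 HV × 9.807 MPa/HV = 606.2 MPa = 6.062e+08 Pa.
Contact area A = 68.44 mm² = 6.844e-05 m².
Depth limit h_lim = 0.01263 mm = 1.263e-05 m.
Restated in SI base units: W = 868.2 N, H = 6.062e+08 Pa, K = 6.845e-07.
Permissible volume V_lim = h_lim·A = 1.263e-05 · 6.844e-05 = 8.644e-10 m³.
Inverting, life L = V_lim·H/(K·W) = 8.644e-10 · 6.062e+08 / (6.845e-07 · 868.2) = 881.7 m.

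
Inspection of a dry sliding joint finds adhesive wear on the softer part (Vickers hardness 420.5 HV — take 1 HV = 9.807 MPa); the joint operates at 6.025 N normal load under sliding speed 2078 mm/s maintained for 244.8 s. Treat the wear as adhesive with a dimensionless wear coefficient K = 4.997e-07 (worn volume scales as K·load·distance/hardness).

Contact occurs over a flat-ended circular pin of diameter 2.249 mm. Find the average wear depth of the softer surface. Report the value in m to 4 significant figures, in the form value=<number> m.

The algebra runs at full float precision. Quoted intermediates are rounded; a lone final rounding, at 4 significant digits.
Sliding speed v = 2078 mm/s = 2.078 m/s. Path length L = v·t = 2.078 m/s × 244.8 s = 508.7 m.
Hardness H = 420.5 HV × 9.807 MPa/HV = 4124 MPa = 4.124e+09 Pa.
Pin diameter d = 2.249 mm = 0.002249 m. Contact area A = π·d²/4 = π·(0.002249 m)²/4 = 3.973e-06 m².
In SI base units, W = 6.025 N, H = 4.124e+09 Pa, K = 4.997e-07.
The Archard volume V = K·W·L/H = 4.997e-07 · 6.025 · 508.7 / 4.124e+09 = 3.714e-13 m³.
Mean wear depth h = V/A = 3.714e-13 / 3.973e-06 = 9.349e-08 m.

value=9.349e-08 m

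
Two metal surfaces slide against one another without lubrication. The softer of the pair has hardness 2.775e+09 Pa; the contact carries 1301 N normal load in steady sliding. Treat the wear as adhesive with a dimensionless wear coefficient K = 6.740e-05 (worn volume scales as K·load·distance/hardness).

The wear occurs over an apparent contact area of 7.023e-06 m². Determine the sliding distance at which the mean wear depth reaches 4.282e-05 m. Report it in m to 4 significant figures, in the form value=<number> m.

Shown intermediates are rounded, and all working math runs at full precision — one final rounding to 4 significant figures.
In SI base units, W = 1301 N, H = 2.775e+09 Pa, K = 6.740e-05.
Allowed volume V_lim = h_lim·A = 4.282e-05 · 7.023e-06 = 3.007e-10 m³.
Life L = V_lim·H/(K·W) = 3.007e-10 · 2.775e+09 / (6.740e-05 · 1301) = 9.517 m.

value=9.517 m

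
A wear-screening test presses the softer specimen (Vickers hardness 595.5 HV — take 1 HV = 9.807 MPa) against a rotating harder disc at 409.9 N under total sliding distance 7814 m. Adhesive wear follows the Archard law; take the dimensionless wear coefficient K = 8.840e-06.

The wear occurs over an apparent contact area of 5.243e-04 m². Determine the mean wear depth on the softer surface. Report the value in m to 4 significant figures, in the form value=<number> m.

Intermediates are shown rounded — every step holds full float precision; one last rounding: four significant figures.
Hardness H = 595.5 HV × 9.807 MPa/HV = 5840 MPa = 5.840e+09 Pa.
In SI base units: W = 409.9 N, H = 5.840e+09 Pa, K = 8.840e-06.
The Archard volume V = K·W·L/H = 8.840e-06 · 409.9 · 7814 / 5.840e+09 = 4.848e-09 m³.
Wear depth h = V/A = 4.848e-09 / 5.243e-04 = 9.247e-06 m.

value=9.247e-06 m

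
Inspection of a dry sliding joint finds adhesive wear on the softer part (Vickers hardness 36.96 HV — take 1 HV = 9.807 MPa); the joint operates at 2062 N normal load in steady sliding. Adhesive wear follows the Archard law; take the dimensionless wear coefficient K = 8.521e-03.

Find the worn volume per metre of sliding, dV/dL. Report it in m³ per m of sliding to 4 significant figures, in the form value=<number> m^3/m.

value=4.847e-08 m^3/m

The intermediates are printed rounded; the algebra holds full float precision — a lone final rounding, at 4 significant figures.
Convert: Hardness H = 36.96 HV × 9.807 MPa/HV = 362.5 MPa = 3.625e+08 Pa.
SI base units throughout: W = 2062 N, H = 3.625e+08 Pa, K = 8.521e-03.
Sliding wear rate dV/dL = K·W/H, so: 8.521e-03 · 2062 / 3.625e+08 = 4.847e-08 m³/m.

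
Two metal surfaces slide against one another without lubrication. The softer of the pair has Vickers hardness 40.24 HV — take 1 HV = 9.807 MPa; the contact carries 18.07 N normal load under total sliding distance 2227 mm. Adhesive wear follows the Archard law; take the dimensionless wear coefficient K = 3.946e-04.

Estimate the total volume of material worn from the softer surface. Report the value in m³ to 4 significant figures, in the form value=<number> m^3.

The intermediates are shown rounded, and the computation carries exact precision, and a lone final rounding: 4 significant digits.
Sliding distance L = 2227 mm = 2.227 m.
Hardness H = 40.24 HV × 9.807 MPa/HV = 394.6 MPa = 3.946e+08 Pa.
In SI base units, W = 18.07 N, H = 3.946e+08 Pa, K = 3.946e-04.
Apply Archard: V = K·W·L/H = 3.946e-04 · 18.07 · 2.227 / 3.946e+08 = 4.024e-11 m³.

value=4.024e-11 m^3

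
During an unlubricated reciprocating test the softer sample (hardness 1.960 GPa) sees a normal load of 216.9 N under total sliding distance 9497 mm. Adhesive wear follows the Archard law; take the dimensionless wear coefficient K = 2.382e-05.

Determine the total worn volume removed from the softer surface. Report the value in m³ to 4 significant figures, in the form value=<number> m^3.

Intermediate values appear rounded — all working math holds full precision — one last rounding: four significant figures.
Convert: Total distance L = 9497 mm = 9.497 m.
Convert: Hardness H = 1.960 GPa = 1.960e+09 Pa.
In SI base units: W = 216.9 N, H = 1.960e+09 Pa, K = 2.382e-05.
The Archard volume V = K·W·L/H = 2.382e-05 · 216.9 · 9.497 / 1.960e+09 = 2.503e-11 m³.

value=2.503e-11 m^3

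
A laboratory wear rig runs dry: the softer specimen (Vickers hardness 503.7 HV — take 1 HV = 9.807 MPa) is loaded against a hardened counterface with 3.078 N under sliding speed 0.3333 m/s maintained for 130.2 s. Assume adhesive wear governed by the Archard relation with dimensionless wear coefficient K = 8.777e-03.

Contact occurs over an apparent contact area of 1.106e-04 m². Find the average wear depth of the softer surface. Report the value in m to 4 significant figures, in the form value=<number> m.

value=2.146e-06 m

Every step maintains full float precision; the intermediates are displayed rounded — a single final rounding: 4 significant digits.
Convert: Sliding distance L = v·t = 0.3333 m/s × 130.2 s = 43.40 m.
Convert: Hardness H = 503.7 HV × 9.807 MPa/HV = 4940 MPa = 4.940e+09 Pa.
Restated in SI base units: W = 3.078 N, H = 4.940e+09 Pa, K = 8.777e-03.
Volume removed: V = K·W·L/H = 8.777e-03 · 3.078 · 43.40 / 4.940e+09 = 2.373e-10 m³.
Depth h = V/A = 2.373e-10 / 1.106e-04 = 2.146e-06 m.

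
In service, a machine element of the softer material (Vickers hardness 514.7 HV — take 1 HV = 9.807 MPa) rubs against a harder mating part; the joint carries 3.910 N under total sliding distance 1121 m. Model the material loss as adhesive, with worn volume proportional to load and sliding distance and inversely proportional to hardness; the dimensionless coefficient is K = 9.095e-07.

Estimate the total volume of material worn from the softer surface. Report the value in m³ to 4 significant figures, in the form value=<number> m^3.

value=7.898e-13 m^3

Intermediates are displayed rounded; the computation carries full precision. Rounded just once to 4 significant digits.
Hardness H = 514.7 HV × 9.807 MPa/HV = 5048 MPa = 5.048e+09 Pa.
Restated in SI base units: W = 3.910 N, H = 5.048e+09 Pa, K = 9.095e-07.
Worn volume V = K·W·L/H = 9.095e-07 · 3.910 · 1121 / 5.048e+09 = 7.898e-13 m³.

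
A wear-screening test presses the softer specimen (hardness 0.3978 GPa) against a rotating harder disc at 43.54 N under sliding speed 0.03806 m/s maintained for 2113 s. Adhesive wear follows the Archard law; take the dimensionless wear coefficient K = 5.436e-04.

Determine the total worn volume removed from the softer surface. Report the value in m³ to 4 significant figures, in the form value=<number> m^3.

Intermediate values appear rounded — all arithmetic keeps exact precision; one last rounding, at 4 significant digits.
The distance L = v·t = 0.03806 m/s × 2113 s = 80.42 m.
Hardness H = 0.3978 GPa = 3.978e+08 Pa.
Working in SI base units: W = 43.54 N, H = 3.978e+08 Pa, K = 5.436e-04.
Worn volume V = K·W·L/H = 5.436e-04 · 43.54 · 80.42 / 3.978e+08 = 4.785e-09 m³.

value=4.785e-09 m^3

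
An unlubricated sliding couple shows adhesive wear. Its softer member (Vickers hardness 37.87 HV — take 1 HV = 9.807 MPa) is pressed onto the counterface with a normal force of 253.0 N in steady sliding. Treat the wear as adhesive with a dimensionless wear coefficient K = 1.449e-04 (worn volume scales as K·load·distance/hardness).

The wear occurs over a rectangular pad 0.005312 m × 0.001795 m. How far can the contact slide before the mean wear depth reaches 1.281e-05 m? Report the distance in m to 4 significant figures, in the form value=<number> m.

value=1.237 m

All arithmetic carries full precision, and quoted intermediates are rounded. Rounded once at the end: 4 significant figures.
Hardness H = 37.87 HV × 9.807 MPa/HV = 371.4 MPa = 3.714e+08 Pa.
Contact area A = 0.005312 m × 0.001795 m = 9.535e-06 m².
Collected in SI base units: W = 253.0 N, H = 3.714e+08 Pa, K = 1.449e-04.
Wearable volume V_lim = h_lim·A = 1.281e-05 · 9.535e-06 = 1.221e-10 m³.
Thus life L = V_lim·H/(K·W) = 1.221e-10 · 3.714e+08 / (1.449e-04 · 253.0) = 1.237 m.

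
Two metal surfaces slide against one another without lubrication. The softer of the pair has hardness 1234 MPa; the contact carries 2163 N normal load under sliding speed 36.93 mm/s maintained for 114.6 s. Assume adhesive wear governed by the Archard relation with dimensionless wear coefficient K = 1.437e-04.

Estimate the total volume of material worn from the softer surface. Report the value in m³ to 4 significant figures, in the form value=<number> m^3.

Intermediate values appear rounded, and every step maintains full precision, and one final rounding, at 4 significant figures.
Convert: Sliding speed v = 36.93 mm/s = 0.03693 m/s. Distance covered L = v·t = 0.03693 m/s × 114.6 s = 4.232 m.
Convert: Hardness H = 1234 MPa = 1.234e+09 Pa.
In SI base units: W = 2163 N, H = 1.234e+09 Pa, K = 1.437e-04.
By Archard's law, V = K·W·L/H = 1.437e-04 · 2163 · 4.232 / 1.234e+09 = 1.066e-09 m³.

value=1.066e-09 m^3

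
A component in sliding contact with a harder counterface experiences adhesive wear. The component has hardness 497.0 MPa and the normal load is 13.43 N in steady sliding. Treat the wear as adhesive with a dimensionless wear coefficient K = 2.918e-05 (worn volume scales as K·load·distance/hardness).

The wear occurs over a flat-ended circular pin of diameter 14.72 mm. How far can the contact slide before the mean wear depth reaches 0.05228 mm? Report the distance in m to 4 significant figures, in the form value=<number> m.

value=1.128e+04 m

Every step maintains full float precision; printed values are rounded, and one final rounding, at 4 significant digits.
Hardness H = 497.0 MPa = 4.970e+08 Pa.
Pin diameter d = 14.72 mm = 0.01472 m. Contact area A = π·d²/4 = π·(0.01472 m)²/4 = 1.702e-04 m².
Depth limit h_lim = 0.05228 mm = 5.228e-05 m.
Expressed in SI base units: W = 13.43 N, H = 4.970e+08 Pa, K = 2.918e-05.
Wearable volume V_lim = h_lim·A = 5.228e-05 · 1.702e-04 = 8.897e-09 m³.
Inverting, life L = V_lim·H/(K·W) = 8.897e-09 · 4.970e+08 / (2.918e-05 · 13.43) = 1.128e+04 m.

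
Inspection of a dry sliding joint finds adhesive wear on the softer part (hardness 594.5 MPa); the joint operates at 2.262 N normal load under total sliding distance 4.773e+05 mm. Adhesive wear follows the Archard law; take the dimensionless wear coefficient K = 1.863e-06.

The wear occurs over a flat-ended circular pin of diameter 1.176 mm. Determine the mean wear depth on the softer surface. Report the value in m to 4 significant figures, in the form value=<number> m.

Quoted intermediates are rounded. Each operation runs at full float precision — rounded just once to four significant digits.
Convert: Distance covered L = 4.773e+05 mm = 477.3 m.
Convert: Hardness H = 594.5 MPa = 5.945e+08 Pa.
Convert: Pin diameter d = 1.176 mm = 0.001176 m. Contact area A = π·d²/4 = π·(0.001176 m)²/4 = 1.086e-06 m².
Expressed in SI base units: W = 2.262 N, H = 5.945e+08 Pa, K = 1.863e-06.
The Archard volume V = K·W·L/H = 1.863e-06 · 2.262 · 477.3 / 5.945e+08 = 3.383e-12 m³.
Mean depth h = V/A = 3.383e-12 / 1.086e-06 = 3.115e-06 m.

value=3.115e-06 m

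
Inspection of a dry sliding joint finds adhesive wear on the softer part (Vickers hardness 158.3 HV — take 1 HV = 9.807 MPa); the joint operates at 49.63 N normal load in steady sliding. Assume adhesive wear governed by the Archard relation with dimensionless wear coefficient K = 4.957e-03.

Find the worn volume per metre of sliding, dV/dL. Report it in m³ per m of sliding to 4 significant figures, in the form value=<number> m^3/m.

The computation keeps exact precision, and intermediate values appear rounded; one final rounding: four significant digits.
Convert: Hardness H = 158.3 HV × 9.807 MPa/HV = 1552 MPa = 1.552e+09 Pa.
As SI base values: W = 49.63 N, H = 1.552e+09 Pa, K = 4.957e-03.
Volumetric rate dV/dL = K·W/H, so: 4.957e-03 · 49.63 / 1.552e+09 = 1.585e-10 m³/m.

value=1.585e-10 m^3/m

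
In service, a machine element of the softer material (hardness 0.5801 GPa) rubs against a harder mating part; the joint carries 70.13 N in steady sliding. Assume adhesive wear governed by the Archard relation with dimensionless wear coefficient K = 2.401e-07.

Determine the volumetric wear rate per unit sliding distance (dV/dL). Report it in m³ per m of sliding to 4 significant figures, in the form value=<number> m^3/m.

The computation holds full float precision, and the intermediates appear rounded; a lone final rounding: four significant digits.
Hardness H = 0.5801 GPa = 5.801e+08 Pa.
In SI base units: W = 70.13 N, H = 5.801e+08 Pa, K = 2.401e-07.
Sliding wear rate dV/dL = K·W/H — distance-free: 2.401e-07 · 70.13 / 5.801e+08 = 2.903e-14 m³/m.

value=2.903e-14 m^3/m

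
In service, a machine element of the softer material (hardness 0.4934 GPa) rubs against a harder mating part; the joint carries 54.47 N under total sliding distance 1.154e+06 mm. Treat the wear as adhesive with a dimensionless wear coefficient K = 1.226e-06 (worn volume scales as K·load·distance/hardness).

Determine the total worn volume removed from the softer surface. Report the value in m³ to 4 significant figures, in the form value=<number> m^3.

All arithmetic keeps full precision. Intermediates are displayed rounded. Rounded once at the end, at four significant figures.
Convert: The distance L = 1.154e+06 mm = 1154 m.
Convert: Hardness H = 0.4934 GPa = 4.934e+08 Pa.
In SI base units, W = 54.47 N, H = 4.934e+08 Pa, K = 1.226e-06.
Archard relation: V = K·W·L/H = 1.226e-06 · 54.47 · 1154 / 4.934e+08 = 1.562e-10 m³.

value=1.562e-10 m^3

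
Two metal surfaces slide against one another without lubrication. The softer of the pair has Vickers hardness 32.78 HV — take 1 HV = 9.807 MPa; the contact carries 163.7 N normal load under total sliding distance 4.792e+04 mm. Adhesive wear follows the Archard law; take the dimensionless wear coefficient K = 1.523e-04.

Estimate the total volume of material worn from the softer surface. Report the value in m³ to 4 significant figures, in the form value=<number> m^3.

Shown intermediates are rounded — each operation maintains full precision — rounded once at the end: 4 significant figures.
Total distance L = 4.792e+04 mm = 47.92 m.
Hardness H = 32.78 HV × 9.807 MPa/HV = 321.5 MPa = 3.215e+08 Pa.
SI base units throughout: W = 163.7 N, H = 3.215e+08 Pa, K = 1.523e-04.
The Archard volume V = K·W·L/H = 1.523e-04 · 163.7 · 47.92 / 3.215e+08 = 3.716e-09 m³.

value=3.716e-09 m^3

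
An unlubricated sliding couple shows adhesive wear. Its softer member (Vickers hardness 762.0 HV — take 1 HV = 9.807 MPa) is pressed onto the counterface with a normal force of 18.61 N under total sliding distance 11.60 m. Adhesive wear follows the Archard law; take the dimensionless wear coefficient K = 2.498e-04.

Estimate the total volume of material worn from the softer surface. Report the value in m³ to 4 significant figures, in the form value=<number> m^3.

value=7.216e-12 m^3

All working math keeps full float precision. Printed values are rounded; rounded once at the end: 4 significant digits.
Convert: Hardness H = 762.0 HV × 9.807 MPa/HV = 7473 MPa = 7.473e+09 Pa.
Expressed in SI base units: W = 18.61 N, H = 7.473e+09 Pa, K = 2.498e-04.
By Archard's law, V = K·W·L/H = 2.498e-04 · 18.61 · 11.60 / 7.473e+09 = 7.216e-12 m³.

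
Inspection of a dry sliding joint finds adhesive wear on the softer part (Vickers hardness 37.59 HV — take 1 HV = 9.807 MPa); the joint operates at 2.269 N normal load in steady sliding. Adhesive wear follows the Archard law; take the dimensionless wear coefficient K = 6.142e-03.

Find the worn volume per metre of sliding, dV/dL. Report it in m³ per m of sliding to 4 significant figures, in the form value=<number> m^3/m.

value=3.780e-11 m^3/m

Every step carries full precision. Intermediates are printed rounded; one last rounding: four significant digits.
Hardness H = 37.59 HV × 9.807 MPa/HV = 368.6 MPa = 3.686e+08 Pa.
Expressed in SI base units: W = 2.269 N, H = 3.686e+08 Pa, K = 6.142e-03.
The wear rate dV/dL = K·W/H: 6.142e-03 · 2.269 / 3.686e+08 = 3.780e-11 m³/m.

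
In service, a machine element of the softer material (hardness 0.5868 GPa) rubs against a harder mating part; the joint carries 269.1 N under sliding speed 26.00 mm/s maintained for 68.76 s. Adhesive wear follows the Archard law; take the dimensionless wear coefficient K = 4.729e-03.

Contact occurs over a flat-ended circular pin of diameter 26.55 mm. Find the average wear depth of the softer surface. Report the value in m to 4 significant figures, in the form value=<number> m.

value=7.003e-06 m

Intermediates are printed rounded, and all working math carries full float precision; rounded once at the end to 4 significant digits.
Sliding speed v = 26.00 mm/s = 0.02600 m/s. Total distance L = v·t = 0.02600 m/s × 68.76 s = 1.788 m.
Hardness H = 0.5868 GPa = 5.868e+08 Pa.
Pin diameter d = 26.55 mm = 0.02655 m. Contact area A = π·d²/4 = π·(0.02655 m)²/4 = 5.536e-04 m².
In SI base units, W = 269.1 N, H = 5.868e+08 Pa, K = 4.729e-03.
Archard volume V = K·W·L/H = 4.729e-03 · 269.1 · 1.788 / 5.868e+08 = 3.877e-09 m³.
Depth of wear h = V/A = 3.877e-09 / 5.536e-04 = 7.003e-06 m.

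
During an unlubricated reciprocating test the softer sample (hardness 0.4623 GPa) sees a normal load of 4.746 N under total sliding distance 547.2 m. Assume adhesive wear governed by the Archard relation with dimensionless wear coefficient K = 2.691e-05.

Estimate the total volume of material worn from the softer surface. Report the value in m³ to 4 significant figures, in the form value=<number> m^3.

value=1.512e-10 m^3

The intermediates appear rounded — the computation maintains full precision, and rounded just once: 4 significant figures.
Convert: Hardness H = 0.4623 GPa = 4.623e+08 Pa.
Collected in SI base units: W = 4.746 N, H = 4.623e+08 Pa, K = 2.691e-05.
Apply Archard: V = K·W·L/H = 2.691e-05 · 4.746 · 547.2 / 4.623e+08 = 1.512e-10 m³.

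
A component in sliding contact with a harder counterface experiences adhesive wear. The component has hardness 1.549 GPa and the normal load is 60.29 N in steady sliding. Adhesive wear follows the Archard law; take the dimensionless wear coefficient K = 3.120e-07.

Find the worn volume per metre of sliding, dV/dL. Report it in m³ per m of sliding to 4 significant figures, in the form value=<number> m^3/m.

All working math keeps exact precision; intermediate values are printed rounded. Rounded once at the end to four significant digits.
Convert: Hardness H = 1.549 GPa = 1.549e+09 Pa.
As SI base values: W = 60.29 N, H = 1.549e+09 Pa, K = 3.120e-07.
Rate of wear dV/dL = K·W/H, per unit distance: 3.120e-07 · 60.29 / 1.549e+09 = 1.214e-14 m³/m.

value=1.214e-14 m^3/m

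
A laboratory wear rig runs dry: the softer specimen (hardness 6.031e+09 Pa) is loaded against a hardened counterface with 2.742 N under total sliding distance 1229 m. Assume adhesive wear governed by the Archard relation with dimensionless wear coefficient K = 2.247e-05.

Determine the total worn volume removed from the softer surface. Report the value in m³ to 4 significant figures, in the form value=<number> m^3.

The computation holds full precision. The intermediates are shown rounded, and rounded just once: 4 significant figures.
In SI base units, W = 2.742 N, H = 6.031e+09 Pa, K = 2.247e-05.
Volume removed: V = K·W·L/H = 2.247e-05 · 2.742 · 1229 / 6.031e+09 = 1.256e-11 m³.

value=1.256e-11 m^3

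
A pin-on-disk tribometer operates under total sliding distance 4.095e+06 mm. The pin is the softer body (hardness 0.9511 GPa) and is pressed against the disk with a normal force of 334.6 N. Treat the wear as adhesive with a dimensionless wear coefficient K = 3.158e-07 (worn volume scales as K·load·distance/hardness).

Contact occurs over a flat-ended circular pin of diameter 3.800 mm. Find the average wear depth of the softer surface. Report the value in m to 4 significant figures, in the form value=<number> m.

value=4.012e-05 m

The intermediates are shown rounded; every step maintains exact precision — a lone final rounding, at 4 significant digits.
Sliding distance L = 4.095e+06 mm = 4095 m.
Hardness H = 0.9511 GPa = 9.511e+08 Pa.
Pin diameter d = 3.800 mm = 0.003800 m. Contact area A = π·d²/4 = π·(0.003800 m)²/4 = 1.134e-05 m².
Expressed in SI base units: W = 334.6 N, H = 9.511e+08 Pa, K = 3.158e-07.
Volume removed: V = K·W·L/H = 3.158e-07 · 334.6 · 4095 / 9.511e+08 = 4.550e-10 m³.
Depth of wear h = V/A = 4.550e-10 / 1.134e-05 = 4.012e-05 m.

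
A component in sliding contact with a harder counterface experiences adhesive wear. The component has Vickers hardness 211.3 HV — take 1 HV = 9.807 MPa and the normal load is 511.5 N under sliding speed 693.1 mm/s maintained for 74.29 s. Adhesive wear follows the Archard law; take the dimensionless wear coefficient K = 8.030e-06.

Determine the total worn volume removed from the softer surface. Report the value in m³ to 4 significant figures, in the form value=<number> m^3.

All working math maintains exact precision. The intermediates are shown rounded, and a single final rounding to 4 significant figures.
Sliding speed v = 693.1 mm/s = 0.6931 m/s. Total distance L = v·t = 0.6931 m/s × 74.29 s = 51.49 m.
Hardness H = 211.3 HV × 9.807 MPa/HV = 2072 MPa = 2.072e+09 Pa.
Restated in SI base units: W = 511.5 N, H = 2.072e+09 Pa, K = 8.030e-06.
By Archard's law, V = K·W·L/H = 8.030e-06 · 511.5 · 51.49 / 2.072e+09 = 1.021e-10 m³.

value=1.021e-10 m^3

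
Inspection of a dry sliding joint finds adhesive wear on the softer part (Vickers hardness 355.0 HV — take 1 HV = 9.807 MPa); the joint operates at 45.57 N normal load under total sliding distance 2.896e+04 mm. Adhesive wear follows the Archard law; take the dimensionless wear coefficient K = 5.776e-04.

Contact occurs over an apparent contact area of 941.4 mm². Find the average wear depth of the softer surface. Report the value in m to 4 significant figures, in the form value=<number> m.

value=2.326e-07 m

All arithmetic holds full precision; the intermediates appear rounded. Rounded just once, at four significant figures.
Distance covered L = 2.896e+04 mm = 28.96 m.
Hardness H = 355.0 HV × 9.807 MPa/HV = 3481 MPa = 3.481e+09 Pa.
Contact area A = 941.4 mm² = 9.414e-04 m².
Restated in SI base units: W = 45.57 N, H = 3.481e+09 Pa, K = 5.776e-04.
Archard volume V = K·W·L/H = 5.776e-04 · 45.57 · 28.96 / 3.481e+09 = 2.189e-10 m³.
Depth of wear h = V/A = 2.189e-10 / 9.414e-04 = 2.326e-07 m.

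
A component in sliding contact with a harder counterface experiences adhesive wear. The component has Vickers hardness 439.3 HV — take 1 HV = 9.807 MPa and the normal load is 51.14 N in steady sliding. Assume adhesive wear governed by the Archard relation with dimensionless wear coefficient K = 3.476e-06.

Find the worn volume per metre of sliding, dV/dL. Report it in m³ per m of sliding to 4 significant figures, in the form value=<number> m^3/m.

value=4.126e-14 m^3/m

The intermediates appear rounded. The algebra maintains full float precision; rounded once at the end: four significant digits.
Hardness H = 439.3 HV × 9.807 MPa/HV = 4308 MPa = 4.308e+09 Pa.
Expressed in SI base units: W = 51.14 N, H = 4.308e+09 Pa, K = 3.476e-06.
The wear rate dV/dL = K·W/H, so: 3.476e-06 · 51.14 / 4.308e+09 = 4.126e-14 m³/m.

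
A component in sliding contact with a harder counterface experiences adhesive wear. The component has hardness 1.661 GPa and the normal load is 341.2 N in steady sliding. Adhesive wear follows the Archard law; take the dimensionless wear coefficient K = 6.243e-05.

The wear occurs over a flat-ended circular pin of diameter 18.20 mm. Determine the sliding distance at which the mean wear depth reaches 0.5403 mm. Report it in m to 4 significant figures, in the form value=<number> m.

value=1.096e+04 m

Each operation runs at exact precision; intermediate values appear rounded. Rounded just once to 4 significant figures.
Hardness H = 1.661 GPa = 1.661e+09 Pa.
Pin diameter d = 18.20 mm = 0.01820 m. Contact area A = π·d²/4 = π·(0.01820 m)²/4 = 2.602e-04 m².
Depth limit h_lim = 0.5403 mm = 5.403e-04 m.
As SI base values: W = 341.2 N, H = 1.661e+09 Pa, K = 6.243e-05.
Limit volume V_lim = h_lim·A = 5.403e-04 · 2.602e-04 = 1.406e-07 m³.
Inverting, life L = V_lim·H/(K·W) = 1.406e-07 · 1.661e+09 / (6.243e-05 · 341.2) = 1.096e+04 m.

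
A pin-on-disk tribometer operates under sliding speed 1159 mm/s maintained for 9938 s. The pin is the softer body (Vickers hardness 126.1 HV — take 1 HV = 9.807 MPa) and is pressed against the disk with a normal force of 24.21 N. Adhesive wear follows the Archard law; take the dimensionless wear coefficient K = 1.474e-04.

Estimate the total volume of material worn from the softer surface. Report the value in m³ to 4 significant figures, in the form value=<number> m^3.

All arithmetic runs at exact precision — intermediate values are displayed rounded; rounded once at the end: 4 significant figures.
Convert: Sliding speed v = 1159 mm/s = 1.159 m/s. Total distance L = v·t = 1.159 m/s × 9938 s = 1.152e+04 m.
Convert: Hardness H = 126.1 HV × 9.807 MPa/HV = 1237 MPa = 1.237e+09 Pa.
Restated in SI base units: W = 24.21 N, H = 1.237e+09 Pa, K = 1.474e-04.
By Archard's law, V = K·W·L/H = 1.474e-04 · 24.21 · 1.152e+04 / 1.237e+09 = 3.324e-08 m³.

value=3.324e-08 m^3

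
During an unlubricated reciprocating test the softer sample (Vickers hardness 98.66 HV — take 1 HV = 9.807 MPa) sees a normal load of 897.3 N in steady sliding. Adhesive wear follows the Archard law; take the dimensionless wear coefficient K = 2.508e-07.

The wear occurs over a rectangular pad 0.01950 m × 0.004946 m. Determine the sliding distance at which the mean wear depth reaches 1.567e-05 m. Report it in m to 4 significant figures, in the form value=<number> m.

value=6498 m

The intermediates are shown rounded — every step keeps exact precision — rounded just once: four significant figures.
Hardness H = 98.66 HV × 9.807 MPa/HV = 967.6 MPa = 9.676e+08 Pa.
Contact area A = 0.01950 m × 0.004946 m = 9.645e-05 m².
SI base units throughout: W = 897.3 N, H = 9.676e+08 Pa, K = 2.508e-07.
Allowed volume V_lim = h_lim·A = 1.567e-05 · 9.645e-05 = 1.511e-09 m³.
So the life L = V_lim·H/(K·W) = 1.511e-09 · 9.676e+08 / (2.508e-07 · 897.3) = 6498 m.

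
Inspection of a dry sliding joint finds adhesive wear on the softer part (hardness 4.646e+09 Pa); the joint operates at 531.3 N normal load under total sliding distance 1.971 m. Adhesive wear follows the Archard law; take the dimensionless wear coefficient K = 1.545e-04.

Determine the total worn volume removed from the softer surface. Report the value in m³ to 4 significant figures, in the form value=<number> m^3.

value=3.482e-11 m^3

The computation carries full float precision; the intermediates are displayed rounded — a single final rounding, at four significant digits.
Expressed in SI base units: W = 531.3 N, H = 4.646e+09 Pa, K = 1.545e-04.
Apply Archard: V = K·W·L/H = 1.545e-04 · 531.3 · 1.971 / 4.646e+09 = 3.482e-11 m³.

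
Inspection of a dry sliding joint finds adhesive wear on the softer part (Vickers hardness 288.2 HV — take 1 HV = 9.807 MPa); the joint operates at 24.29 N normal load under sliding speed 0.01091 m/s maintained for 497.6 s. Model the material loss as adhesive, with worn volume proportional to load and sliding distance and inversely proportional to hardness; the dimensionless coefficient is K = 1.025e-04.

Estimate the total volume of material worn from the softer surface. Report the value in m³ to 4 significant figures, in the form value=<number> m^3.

value=4.782e-12 m^3

All working math keeps full float precision — intermediates appear rounded; a lone final rounding, at four significant figures.
Distance L = v·t = 0.01091 m/s × 497.6 s = 5.429 m.
Hardness H = 288.2 HV × 9.807 MPa/HV = 2826 MPa = 2.826e+09 Pa.
Collected in SI base units: W = 24.29 N, H = 2.826e+09 Pa, K = 1.025e-04.
By Archard's law, V = K·W·L/H = 1.025e-04 · 24.29 · 5.429 / 2.826e+09 = 4.782e-12 m³.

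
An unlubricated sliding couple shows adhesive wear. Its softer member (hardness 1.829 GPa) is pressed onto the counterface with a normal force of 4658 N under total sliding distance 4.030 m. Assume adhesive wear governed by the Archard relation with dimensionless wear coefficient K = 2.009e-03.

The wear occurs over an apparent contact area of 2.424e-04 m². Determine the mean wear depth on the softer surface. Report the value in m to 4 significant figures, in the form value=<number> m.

value=8.506e-05 m

Each operation holds exact precision; the intermediates are printed rounded; rounded just once, at 4 significant figures.
Convert: Hardness H = 1.829 GPa = 1.829e+09 Pa.
SI base units throughout: W = 4658 N, H = 1.829e+09 Pa, K = 2.009e-03.
Archard relation: V = K·W·L/H = 2.009e-03 · 4658 · 4.030 / 1.829e+09 = 2.062e-08 m³.
Mean depth h = V/A = 2.062e-08 / 2.424e-04 = 8.506e-05 m.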